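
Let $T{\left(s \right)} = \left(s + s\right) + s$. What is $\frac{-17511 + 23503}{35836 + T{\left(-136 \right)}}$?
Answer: $\frac{1498}{8857} \approx 0.16913$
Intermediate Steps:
$T{\left(s \right)} = 3 s$ ($T{\left(s \right)} = 2 s + s = 3 s$)
$\frac{-17511 + 23503}{35836 + T{\left(-136 \right)}} = \frac{-17511 + 23503}{35836 + 3 \left(-136\right)} = \frac{5992}{35836 - 408} = \frac{5992}{35428} = 5992 \cdot \frac{1}{35428} = \frac{1498}{8857}$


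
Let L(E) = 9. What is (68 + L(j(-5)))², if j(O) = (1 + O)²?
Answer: 5929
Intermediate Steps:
(68 + L(j(-5)))² = (68 + 9)² = 77² = 5929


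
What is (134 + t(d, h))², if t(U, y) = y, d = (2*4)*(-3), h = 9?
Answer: 20449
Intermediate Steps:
d = -24 (d = 8*(-3) = -24)
(134 + t(d, h))² = (134 + 9)² = 143² = 20449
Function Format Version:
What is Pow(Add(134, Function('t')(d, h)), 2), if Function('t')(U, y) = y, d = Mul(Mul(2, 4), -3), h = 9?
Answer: 20449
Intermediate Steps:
d = -24 (d = Mul(8, -3) = -24)
Pow(Add(134, Function('t')(d, h)), 2) = Pow(Add(134, 9), 2) = Pow(143, 2) = 20449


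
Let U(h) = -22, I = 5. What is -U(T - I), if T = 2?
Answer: 22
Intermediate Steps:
-U(T - I) = -1*(-22) = 22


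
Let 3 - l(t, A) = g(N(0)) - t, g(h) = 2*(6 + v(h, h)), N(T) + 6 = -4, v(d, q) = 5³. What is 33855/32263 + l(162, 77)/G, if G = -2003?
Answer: 70941076/64622789 ≈ 1.0978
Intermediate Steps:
v(d, q) = 125
N(T) = -10 (N(T) = -6 - 4 = -10)
g(h) = 262 (g(h) = 2*(6 + 125) = 2*131 = 262)
l(t, A) = -259 + t (l(t, A) = 3 - (262 - t) = 3 + (-262 + t) = -259 + t)
33855/32263 + l(162, 77)/G = 33855/32263 + (-259 + 162)/(-2003) = 33855*(1/32263) - 97*(-1/2003) = 33855/32263 + 97/2003 = 70941076/64622789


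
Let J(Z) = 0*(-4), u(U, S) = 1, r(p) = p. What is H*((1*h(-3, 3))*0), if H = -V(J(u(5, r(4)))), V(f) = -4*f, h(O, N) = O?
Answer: 0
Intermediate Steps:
J(Z) = 0
H = 0 (H = -(-4)*0 = -1*0 = 0)
H*((1*h(-3, 3))*0) = 0*((1*(-3))*0) = 0*(-3*0) = 0*0 = 0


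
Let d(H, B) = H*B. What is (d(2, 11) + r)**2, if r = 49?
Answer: 5041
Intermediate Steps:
d(H, B) = B*H
(d(2, 11) + r)**2 = (11*2 + 49)**2 = (22 + 49)**2 = 71**2 = 5041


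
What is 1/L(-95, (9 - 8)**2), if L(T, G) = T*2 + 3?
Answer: -1/187 ≈ -0.0053476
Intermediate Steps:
L(T, G) = 3 + 2*T (L(T, G) = 2*T + 3 = 3 + 2*T)
1/L(-95, (9 - 8)**2) = 1/(3 + 2*(-95)) = 1/(3 - 190) = 1/(-187) = -1/187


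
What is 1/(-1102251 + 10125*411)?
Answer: 1/3059124 ≈ 3.2689e-7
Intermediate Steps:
1/(-1102251 + 10125*411) = 1/(-1102251 + 4161375) = 1/3059124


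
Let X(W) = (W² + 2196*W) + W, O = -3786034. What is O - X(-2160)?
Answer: -3706114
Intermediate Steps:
X(W) = W² + 2197*W
O - X(-2160) = -3786034 - (-2160)*(2197 - 2160) = -3786034 - (-2160)*37 = -3786034 - 1*(-79920) = -3786034 + 79920 = -3706114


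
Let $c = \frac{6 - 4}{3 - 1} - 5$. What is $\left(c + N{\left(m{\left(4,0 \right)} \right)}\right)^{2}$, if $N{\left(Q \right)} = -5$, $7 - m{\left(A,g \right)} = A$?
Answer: $81$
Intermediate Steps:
$m{\left(A,g \right)} = 7 - A$
$c = -4$ ($c = \frac{2}{2} - 5 = 2 \cdot \frac{1}{2} - 5 = 1 - 5 = -4$)
$\left(c + N{\left(m{\left(4,0 \right)} \right)}\right)^{2} = \left(-4 - 5\right)^{2} = \left(-9\right)^{2} = 81$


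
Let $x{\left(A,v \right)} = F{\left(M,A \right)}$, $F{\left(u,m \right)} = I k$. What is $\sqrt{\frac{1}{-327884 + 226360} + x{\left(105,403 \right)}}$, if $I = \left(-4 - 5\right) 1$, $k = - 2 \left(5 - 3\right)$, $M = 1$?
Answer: $\frac{\sqrt{92764077803}}{50762} \approx 6.0$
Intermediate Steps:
$k = -4$ ($k = - 2 \left(5 - 3\right) = \left(-2\right) 2 = -4$)
$I = -9$ ($I = \left(-9\right) 1 = -9$)
$F{\left(u,m \right)} = 36$ ($F{\left(u,m \right)} = \left(-9\right) \left(-4\right) = 36$)
$x{\left(A,v \right)} = 36$
$\sqrt{\frac{1}{-327884 + 226360} + x{\left(105,403 \right)}} = \sqrt{\frac{1}{-327884 + 226360} + 36} = \sqrt{\frac{1}{-101524} + 36} = \sqrt{- \frac{1}{101524} + 36} = \sqrt{\frac{3654863}{101524}} = \frac{\sqrt{92764077803}}{50762}$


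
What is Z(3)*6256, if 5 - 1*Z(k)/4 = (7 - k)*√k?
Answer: 125120 - 100096*√3 ≈ -48251.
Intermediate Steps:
Z(k) = 20 - 4*√k*(7 - k) (Z(k) = 20 - 4*(7 - k)*√k = 20 - 4*√k*(7 - k))
Z(3)*6256 = (20 - 28*√3 + 4*3^(3/2))*6256 = (20 - 28*√3 + 4*(3*√3))*6256 = (20 - 28*√3 + 12*√3)*6256 = (20 - 16*√3)*6256 = 125120 - 100096*√3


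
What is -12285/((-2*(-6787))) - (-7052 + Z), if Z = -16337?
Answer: 317470001/13574 ≈ 23388.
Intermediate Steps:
-12285/((-2*(-6787))) - (-7052 + Z) = -12285/((-2*(-6787))) - (-7052 - 16337) = -12285/13574 - 1*(-23389) = -12285*1/13574 + 23389 = -12285/13574 + 23389 = 317470001/13574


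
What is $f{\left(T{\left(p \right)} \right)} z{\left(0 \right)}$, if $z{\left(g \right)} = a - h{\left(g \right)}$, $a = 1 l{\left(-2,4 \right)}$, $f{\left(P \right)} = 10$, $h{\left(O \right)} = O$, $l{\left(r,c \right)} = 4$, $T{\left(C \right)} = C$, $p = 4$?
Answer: $40$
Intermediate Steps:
$a = 4$ ($a = 1 \cdot 4 = 4$)
$z{\left(g \right)} = 4 - g$
$f{\left(T{\left(p \right)} \right)} z{\left(0 \right)} = 10 \left(4 - 0\right) = 10 \left(4 + 0\right) = 10 \cdot 4 = 40$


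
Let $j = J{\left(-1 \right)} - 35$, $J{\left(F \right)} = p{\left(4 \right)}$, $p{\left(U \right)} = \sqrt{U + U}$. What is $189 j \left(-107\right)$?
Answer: $707805 - 40446 \sqrt{2} \approx 6.5061 \cdot 10^{5}$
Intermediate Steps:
$p{\left(U \right)} = \sqrt{2} \sqrt{U}$ ($p{\left(U \right)} = \sqrt{2 U} = \sqrt{2} \sqrt{U}$)
$J{\left(F \right)} = 2 \sqrt{2}$ ($J{\left(F \right)} = \sqrt{2} \sqrt{4} = \sqrt{2} \cdot 2 = 2 \sqrt{2}$)
$j = -35 + 2 \sqrt{2}$ ($j = 2 \sqrt{2} - 35 = -35 + 2 \sqrt{2} \approx -32.172$)
$189 j \left(-107\right) = 189 \left(-35 + 2 \sqrt{2}\right) \left(-107\right) = \left(-6615 + 378 \sqrt{2}\right) \left(-107\right) = 707805 - 40446 \sqrt{2}$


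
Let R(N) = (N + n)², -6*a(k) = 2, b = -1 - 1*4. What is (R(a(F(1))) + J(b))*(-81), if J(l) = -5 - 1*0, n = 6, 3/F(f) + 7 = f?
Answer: -2196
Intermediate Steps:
F(f) = 3/(-7 + f)
b = -5 (b = -1 - 4 = -5)
a(k) = -⅓ (a(k) = -⅙*2 = -⅓)
J(l) = -5 (J(l) = -5 + 0 = -5)
R(N) = (6 + N)² (R(N) = (N + 6)² = (6 + N)²)
(R(a(F(1))) + J(b))*(-81) = ((6 - ⅓)² - 5)*(-81) = ((17/3)² - 5)*(-81) = (289/9 - 5)*(-81) = (244/9)*(-81) = -2196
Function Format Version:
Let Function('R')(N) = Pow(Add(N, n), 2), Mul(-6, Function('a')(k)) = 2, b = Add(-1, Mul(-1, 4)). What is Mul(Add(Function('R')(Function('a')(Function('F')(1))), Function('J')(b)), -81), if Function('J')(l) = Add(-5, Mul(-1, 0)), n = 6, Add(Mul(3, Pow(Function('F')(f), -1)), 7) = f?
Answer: -2196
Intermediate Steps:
Function('F')(f) = Mul(3, Pow(Add(-7, f), -1))
b = -5 (b = Add(-1, -4) = -5)
Function('a')(k) = Rational(-1, 3) (Function('a')(k) = Mul(Rational(-1, 6), 2) = Rational(-1, 3))
Function('J')(l) = -5 (Function('J')(l) = Add(-5, 0) = -5)
Function('R')(N) = Pow(Add(6, N), 2) (Function('R')(N) = Pow(Add(N, 6), 2) = Pow(Add(6, N), 2))
Mul(Add(Function('R')(Function('a')(Function('F')(1))), Function('J')(b)), -81) = Mul(Add(Pow(Add(6, Rational(-1, 3)), 2), -5), -81) = Mul(Add(Pow(Rational(17, 3), 2), -5), -81) = Mul(Add(Rational(289, 9), -5), -81) = Mul(Rational(244, 9), -81) = -2196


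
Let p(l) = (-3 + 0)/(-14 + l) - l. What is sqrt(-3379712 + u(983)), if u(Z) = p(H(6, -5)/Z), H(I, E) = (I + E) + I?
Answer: I*sqrt(68653926821466130130)/4507055 ≈ 1838.4*I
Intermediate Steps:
H(I, E) = E + 2*I (H(I, E) = (E + I) + I = E + 2*I)
p(l) = -l - 3/(-14 + l) (p(l) = -3/(-14 + l) - l = -l - 3/(-14 + l))
u(Z) = (-3 - 49/Z**2 + 98/Z)/(-14 + 7/Z) (u(Z) = (-3 - ((-5 + 2*6)/Z)**2 + 14*((-5 + 2*6)/Z))/(-14 + (-5 + 2*6)/Z) = (-3 - ((-5 + 12)/Z)**2 + 14*((-5 + 12)/Z))/(-14 + (-5 + 12)/Z) = (-3 - (7/Z)**2 + 14*(7/Z))/(-14 + 7/Z) = (-3 - 49/Z**2 + 98/Z)/(-14 + 7/Z))
sqrt(-3379712 + u(983)) = sqrt(-3379712 + (1/7)*(49 - 98*983 + 3*983**2)/(983*(-1 + 2*983))) = sqrt(-3379712 + (1/7)*(1/983)*(49 - 96334 + 3*966289)/(-1 + 1966)) = sqrt(-3379712 + (1/7)*(1/983)*(49 - 96334 + 2898867)/1965) = sqrt(-3379712 + (1/7)*(1/983)*(1/1965)*2802582) = sqrt(-3379712 + 934194/4507055) = sqrt(-15232546933966/4507055) = I*sqrt(68653926821466130130)/4507055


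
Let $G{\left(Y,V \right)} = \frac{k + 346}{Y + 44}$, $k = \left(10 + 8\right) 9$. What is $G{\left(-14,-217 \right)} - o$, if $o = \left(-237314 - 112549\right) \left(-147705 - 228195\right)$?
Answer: $- \frac{1972702525246}{15} \approx -1.3151 \cdot 10^{11}$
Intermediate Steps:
$o = 131513501700$ ($o = \left(-349863\right) \left(-375900\right) = 131513501700$)
$k = 162$ ($k = 18 \cdot 9 = 162$)
$G{\left(Y,V \right)} = \frac{508}{44 + Y}$ ($G{\left(Y,V \right)} = \frac{162 + 346}{Y + 44} = \frac{508}{44 + Y}$)
$G{\left(-14,-217 \right)} - o = \frac{508}{44 - 14} - 131513501700 = \frac{508}{30} - 131513501700 = 508 \cdot \frac{1}{30} - 131513501700 = \frac{254}{15} - 131513501700 = - \frac{1972702525246}{15}$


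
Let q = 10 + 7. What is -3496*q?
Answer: -59432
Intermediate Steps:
q = 17
-3496*q = -3496*17 = -59432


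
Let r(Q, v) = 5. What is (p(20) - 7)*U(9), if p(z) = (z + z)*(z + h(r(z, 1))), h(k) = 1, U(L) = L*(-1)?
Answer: -7497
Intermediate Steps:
U(L) = -L
p(z) = 2*z*(1 + z) (p(z) = (z + z)*(z + 1) = (2*z)*(1 + z) = 2*z*(1 + z))
(p(20) - 7)*U(9) = (2*20*(1 + 20) - 7)*(-1*9) = (2*20*21 - 7)*(-9) = (840 - 7)*(-9) = 833*(-9) = -7497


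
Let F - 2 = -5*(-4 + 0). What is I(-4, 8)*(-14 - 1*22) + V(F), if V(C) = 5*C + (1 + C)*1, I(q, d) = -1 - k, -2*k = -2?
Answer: 205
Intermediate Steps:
F = 22 (F = 2 - 5*(-4 + 0) = 2 - 5*(-4) = 2 + 20 = 22)
k = 1 (k = -1/2*(-2) = 1)
I(q, d) = -2 (I(q, d) = -1 - 1*1 = -1 - 1 = -2)
V(C) = 1 + 6*C (V(C) = 5*C + (1 + C) = 1 + 6*C)
I(-4, 8)*(-14 - 1*22) + V(F) = -2*(-14 - 1*22) + (1 + 6*22) = -2*(-14 - 22) + (1 + 132) = -2*(-36) + 133 = 72 + 133 = 205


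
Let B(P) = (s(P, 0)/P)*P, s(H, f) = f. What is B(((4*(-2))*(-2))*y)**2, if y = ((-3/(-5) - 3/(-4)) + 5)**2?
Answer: 0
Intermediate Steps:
y = 16129/400 (y = ((-3*(-1/5) - 3*(-1/4)) + 5)**2 = ((3/5 + 3/4) + 5)**2 = (27/20 + 5)**2 = (127/20)**2 = 16129/400 ≈ 40.323)
B(P) = 0 (B(P) = (0/P)*P = 0*P = 0)
B(((4*(-2))*(-2))*y)**2 = 0**2 = 0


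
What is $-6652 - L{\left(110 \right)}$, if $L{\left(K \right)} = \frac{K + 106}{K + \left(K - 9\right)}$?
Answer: $- \frac{1403788}{211} \approx -6653.0$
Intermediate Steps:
$L{\left(K \right)} = \frac{106 + K}{-9 + 2 K}$ ($L{\left(K \right)} = \frac{106 + K}{K + \left(-9 + K\right)} = \frac{106 + K}{-9 + 2 K}$)
$-6652 - L{\left(110 \right)} = -6652 - \frac{106 + 110}{-9 + 2 \cdot 110} = -6652 - \frac{1}{-9 + 220} \cdot 216 = -6652 - \frac{1}{211} \cdot 216 = -6652 - \frac{216}{211} = - \frac{1403788}{211}$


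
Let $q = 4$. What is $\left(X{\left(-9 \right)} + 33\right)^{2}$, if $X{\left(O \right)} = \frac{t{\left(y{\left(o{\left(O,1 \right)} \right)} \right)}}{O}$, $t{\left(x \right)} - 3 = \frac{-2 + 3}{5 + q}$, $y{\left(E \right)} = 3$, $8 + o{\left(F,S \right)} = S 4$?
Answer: $\frac{6996025}{6561} \approx 1066.3$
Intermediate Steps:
$o{\left(F,S \right)} = -8 + 4 S$ ($o{\left(F,S \right)} = -8 + S 4 = -8 + 4 S$)
$t{\left(x \right)} = \frac{28}{9}$ ($t{\left(x \right)} = 3 + \frac{-2 + 3}{5 + 4} = 3 + 1 \cdot \frac{1}{9} = 3 + \frac{1}{9} = \frac{28}{9}$)
$X{\left(O \right)} = \frac{28}{9 O}$
$\left(X{\left(-9 \right)} + 33\right)^{2} = \left(\frac{28}{9 \left(-9\right)} + 33\right)^{2} = \left(\frac{28}{9} \left(- \frac{1}{9}\right) + 33\right)^{2} = \left(- \frac{28}{81} + 33\right)^{2} = \left(\frac{2645}{81}\right)^{2} = \frac{6996025}{6561}$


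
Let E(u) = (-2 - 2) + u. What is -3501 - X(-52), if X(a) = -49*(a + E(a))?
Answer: -8793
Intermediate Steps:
E(u) = -4 + u
X(a) = 196 - 98*a (X(a) = -49*(a + (-4 + a)) = -49*(-4 + 2*a) = 196 - 98*a)
-3501 - X(-52) = -3501 - (196 - 98*(-52)) = -3501 - (196 + 5096) = -3501 - 1*5292 = -3501 - 5292 = -8793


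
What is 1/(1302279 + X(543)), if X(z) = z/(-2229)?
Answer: 743/967593116 ≈ 7.6788e-7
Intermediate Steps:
X(z) = -z/2229 (X(z) = z*(-1/2229) = -z/2229)
1/(1302279 + X(543)) = 1/(1302279 - 1/2229*543) = 1/(1302279 - 181/743) = 1/(967593116/743) = 743/967593116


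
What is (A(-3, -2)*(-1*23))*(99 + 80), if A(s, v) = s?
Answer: 12351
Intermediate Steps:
(A(-3, -2)*(-1*23))*(99 + 80) = (-(-3)*23)*(99 + 80) = -3*(-23)*179 = 69*179 = 12351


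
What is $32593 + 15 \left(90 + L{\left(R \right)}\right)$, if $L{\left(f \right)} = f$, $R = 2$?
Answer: $33973$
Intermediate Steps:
$32593 + 15 \left(90 + L{\left(R \right)}\right) = 32593 + 15 \left(90 + 2\right) = 32593 + 15 \cdot 92 = 32593 + 1380 = 33973$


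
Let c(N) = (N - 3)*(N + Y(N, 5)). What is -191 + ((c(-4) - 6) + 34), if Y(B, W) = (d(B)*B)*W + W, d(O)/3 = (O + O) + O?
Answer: -5210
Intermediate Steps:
d(O) = 9*O (d(O) = 3*((O + O) + O) = 3*(2*O + O) = 3*(3*O) = 9*O)
Y(B, W) = W + 9*W*B**2 (Y(B, W) = ((9*B)*B)*W + W = (9*B**2)*W + W = 9*W*B**2 + W = W + 9*W*B**2)
c(N) = (-3 + N)*(5 + N + 45*N**2) (c(N) = (N - 3)*(N + 5*(1 + 9*N**2)) = (-3 + N)*(N + (5 + 45*N**2)) = (-3 + N)*(5 + N + 45*N**2))
-191 + ((c(-4) - 6) + 34) = -191 + (((-15 - 134*(-4)**2 + 2*(-4) + 45*(-4)**3) - 6) + 34) = -191 + (((-15 - 134*16 - 8 + 45*(-64)) - 6) + 34) = -191 + (((-15 - 2144 - 8 - 2880) - 6) + 34) = -191 + ((-5047 - 6) + 34) = -191 + (-5053 + 34) = -191 - 5019 = -5210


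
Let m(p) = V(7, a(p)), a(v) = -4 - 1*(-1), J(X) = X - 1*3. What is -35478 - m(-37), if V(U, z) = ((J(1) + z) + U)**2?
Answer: -35482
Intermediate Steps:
J(X) = -3 + X (J(X) = X - 3 = -3 + X)
a(v) = -3 (a(v) = -4 + 1 = -3)
V(U, z) = (-2 + U + z)**2 (V(U, z) = (((-3 + 1) + z) + U)**2 = ((-2 + z) + U)**2 = (-2 + U + z)**2)
m(p) = 4 (m(p) = (-2 + 7 - 3)**2 = 2**2 = 4)
-35478 - m(-37) = -35478 - 1*4 = -35478 - 4 = -35482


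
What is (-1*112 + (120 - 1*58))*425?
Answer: -21250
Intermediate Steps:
(-1*112 + (120 - 1*58))*425 = (-112 + (120 - 58))*425 = (-112 + 62)*425 = -50*425 = -21250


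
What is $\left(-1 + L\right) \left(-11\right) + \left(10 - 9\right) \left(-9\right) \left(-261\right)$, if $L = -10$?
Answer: $2470$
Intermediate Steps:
$\left(-1 + L\right) \left(-11\right) + \left(10 - 9\right) \left(-9\right) \left(-261\right) = \left(-1 - 10\right) \left(-11\right) + \left(10 - 9\right) \left(-9\right) \left(-261\right) = \left(-11\right) \left(-11\right) + 1 \left(-9\right) \left(-261\right) = 121 - -2349 = 121 + 2349 = 2470$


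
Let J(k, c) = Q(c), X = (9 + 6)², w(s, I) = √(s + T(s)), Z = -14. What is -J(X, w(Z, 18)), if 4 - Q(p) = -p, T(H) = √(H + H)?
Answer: -4 - √(-14 + 2*I*√7) ≈ -4.6952 - 3.8057*I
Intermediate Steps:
T(H) = √2*√H (T(H) = √(2*H) = √2*√H)
Q(p) = 4 + p (Q(p) = 4 - (-1)*p = 4 + p)
w(s, I) = √(s + √2*√s)
X = 225 (X = 15² = 225)
J(k, c) = 4 + c
-J(X, w(Z, 18)) = -(4 + √(-14 + √2*√(-14))) = -(4 + √(-14 + √2*(I*√14))) = -(4 + √(-14 + 2*I*√7)) = -4 - √(-14 + 2*I*√7)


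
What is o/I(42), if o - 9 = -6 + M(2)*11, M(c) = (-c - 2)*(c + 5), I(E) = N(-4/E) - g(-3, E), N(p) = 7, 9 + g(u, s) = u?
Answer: -305/19 ≈ -16.053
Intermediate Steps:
g(u, s) = -9 + u
I(E) = 19 (I(E) = 7 - (-9 - 3) = 7 - 1*(-12) = 7 + 12 = 19)
M(c) = (-2 - c)*(5 + c)
o = -305 (o = 9 + (-6 + (-10 - 1*2² - 7*2)*11) = 9 + (-6 + (-10 - 1*4 - 14)*11) = 9 + (-6 + (-10 - 4 - 14)*11) = 9 + (-6 - 28*11) = 9 + (-6 - 308) = 9 - 314 = -305)
o/I(42) = -305/19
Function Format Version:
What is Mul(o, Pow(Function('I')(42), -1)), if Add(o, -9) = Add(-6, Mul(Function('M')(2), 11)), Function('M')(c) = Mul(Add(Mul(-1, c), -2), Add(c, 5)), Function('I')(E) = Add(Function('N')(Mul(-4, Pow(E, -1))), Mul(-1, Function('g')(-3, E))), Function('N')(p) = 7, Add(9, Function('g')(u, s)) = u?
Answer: Rational(-305, 19) ≈ -16.053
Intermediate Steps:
Function('g')(u, s) = Add(-9, u)
Function('I')(E) = 19 (Function('I')(E) = Add(7, Mul(-1, Add(-9, -3))) = Add(7, Mul(-1, -12)) = Add(7, 12) = 19)
Function('M')(c) = Mul(Add(-2, Mul(-1, c)), Add(5, c))
o = -305 (o = Add(9, Add(-6, Mul(Add(-10, Mul(-1, Pow(2, 2)), Mul(-7, 2)), 11))) = Add(9, Add(-6, Mul(Add(-10, Mul(-1, 4), -14), 11))) = Add(9, Add(-6, Mul(Add(-10, -4, -14), 11))) = Add(9, Add(-6, Mul(-28, 11))) = Add(9, Add(-6, -308)) = Add(9, -314) = -305)
Mul(o, Pow(Function('I')(42), -1)) = Mul(-305, Pow(19, -1)) = Mul(-305, Rational(1, 19)) = Rational(-305, 19)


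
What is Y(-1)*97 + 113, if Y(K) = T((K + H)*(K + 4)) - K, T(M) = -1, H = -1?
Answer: 113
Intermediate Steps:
Y(K) = -1 - K
Y(-1)*97 + 113 = (-1 - 1*(-1))*97 + 113 = (-1 + 1)*97 + 113 = 0*97 + 113 = 0 + 113 = 113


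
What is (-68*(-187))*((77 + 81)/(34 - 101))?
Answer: -2009128/67 ≈ -29987.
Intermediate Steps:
(-68*(-187))*((77 + 81)/(34 - 101)) = 12716*(158/(-67)) = 12716*(158*(-1/67)) = 12716*(-158/67) = -2009128/67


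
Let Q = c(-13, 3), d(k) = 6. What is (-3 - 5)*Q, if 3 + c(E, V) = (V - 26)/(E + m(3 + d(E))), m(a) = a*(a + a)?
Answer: 3760/149 ≈ 25.235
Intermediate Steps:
m(a) = 2*a² (m(a) = a*(2*a) = 2*a²)
c(E, V) = -3 + (-26 + V)/(162 + E) (c(E, V) = -3 + (V - 26)/(E + 2*(3 + 6)²) = -3 + (-26 + V)/(E + 2*9²) = -3 + (-26 + V)/(E + 2*81) = -3 + (-26 + V)/(E + 162) = -3 + (-26 + V)/(162 + E))
Q = -470/149 (Q = (-512 + 3 - 3*(-13))/(162 - 13) = (-512 + 3 + 39)/149 = (1/149)*(-470) = -470/149 ≈ -3.1544)
(-3 - 5)*Q = (-3 - 5)*(-470/149) = -8*(-470/149) = 3760/149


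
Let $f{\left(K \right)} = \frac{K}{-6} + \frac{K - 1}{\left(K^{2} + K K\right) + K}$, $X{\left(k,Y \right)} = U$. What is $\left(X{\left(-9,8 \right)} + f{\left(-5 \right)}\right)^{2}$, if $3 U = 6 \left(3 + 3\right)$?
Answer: $\frac{16129}{100} \approx 161.29$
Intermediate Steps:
$U = 12$ ($U = \frac{6 \left(3 + 3\right)}{3} = \frac{6 \cdot 6}{3} = \frac{1}{3} \cdot 36 = 12$)
$X{\left(k,Y \right)} = 12$
$f{\left(K \right)} = - \frac{K}{6} + \frac{-1 + K}{K + 2 K^{2}}$ ($f{\left(K \right)} = K \left(- \frac{1}{6}\right) + \frac{K - 1}{\left(K^{2} + K^{2}\right) + K} = - \frac{K}{6} + \frac{-1 + K}{2 K^{2} + K} = - \frac{K}{6} + \frac{-1 + K}{K + 2 K^{2}}$)
$\left(X{\left(-9,8 \right)} + f{\left(-5 \right)}\right)^{2} = \left(12 + \frac{-1 - 5 - \frac{\left(-5\right)^{3}}{3} - \frac{\left(-5\right)^{2}}{6}}{\left(-5\right) \left(1 + 2 \left(-5\right)\right)}\right)^{2} = \left(12 - \frac{-1 - 5 - - \frac{125}{3} - \frac{25}{6}}{5 \left(1 - 10\right)}\right)^{2} = \left(12 - \frac{-1 - 5 + \frac{125}{3} - \frac{25}{6}}{5 \left(-9\right)}\right)^{2} = \left(12 - \left(- \frac{1}{45}\right) \frac{63}{2}\right)^{2} = \left(12 + \frac{7}{10}\right)^{2} = \left(\frac{127}{10}\right)^{2} = \frac{16129}{100}$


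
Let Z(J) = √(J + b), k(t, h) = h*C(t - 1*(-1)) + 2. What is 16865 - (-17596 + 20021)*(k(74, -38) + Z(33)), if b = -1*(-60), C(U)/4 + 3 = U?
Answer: 26551215 - 2425*√93 ≈ 2.6528e+7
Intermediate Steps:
C(U) = -12 + 4*U
k(t, h) = 2 + h*(-8 + 4*t) (k(t, h) = h*(-12 + 4*(t - 1*(-1))) + 2 = h*(-12 + 4*(t + 1)) + 2 = h*(-12 + 4*(1 + t)) + 2 = h*(-12 + (4 + 4*t)) + 2 = h*(-8 + 4*t) + 2 = 2 + h*(-8 + 4*t))
b = 60
Z(J) = √(60 + J) (Z(J) = √(J + 60) = √(60 + J))
16865 - (-17596 + 20021)*(k(74, -38) + Z(33)) = 16865 - (-17596 + 20021)*((2 + 4*(-38)*(-2 + 74)) + √(60 + 33)) = 16865 - 2425*((2 + 4*(-38)*72) + √93) = 16865 - 2425*((2 - 10944) + √93) = 16865 - 2425*(-10942 + √93) = 16865 - (-26534350 + 2425*√93) = 16865 + (26534350 - 2425*√93) = 26551215 - 2425*√93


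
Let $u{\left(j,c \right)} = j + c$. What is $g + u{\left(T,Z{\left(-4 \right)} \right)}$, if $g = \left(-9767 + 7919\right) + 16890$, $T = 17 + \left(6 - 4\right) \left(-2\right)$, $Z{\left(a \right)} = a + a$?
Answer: $15047$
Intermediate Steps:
$Z{\left(a \right)} = 2 a$
$T = 13$ ($T = 17 + 2 \left(-2\right) = 17 - 4 = 13$)
$u{\left(j,c \right)} = c + j$
$g = 15042$ ($g = -1848 + 16890 = 15042$)
$g + u{\left(T,Z{\left(-4 \right)} \right)} = 15042 + \left(2 \left(-4\right) + 13\right) = 15042 + \left(-8 + 13\right) = 15042 + 5 = 15047$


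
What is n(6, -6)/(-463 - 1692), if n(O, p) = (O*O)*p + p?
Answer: 222/2155 ≈ 0.10302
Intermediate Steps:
n(O, p) = p + p*O² (n(O, p) = O²*p + p = p*O² + p = p + p*O²)
n(6, -6)/(-463 - 1692) = (-6*(1 + 6²))/(-463 - 1692) = (-6*(1 + 36))/(-2155) = -(-6)*37/2155 = -1/2155*(-222) = 222/2155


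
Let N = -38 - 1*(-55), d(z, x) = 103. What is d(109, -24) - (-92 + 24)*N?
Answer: 1259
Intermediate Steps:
N = 17 (N = -38 + 55 = 17)
d(109, -24) - (-92 + 24)*N = 103 - (-92 + 24)*17 = 103 - (-68)*17 = 103 - 1*(-1156) = 103 + 1156 = 1259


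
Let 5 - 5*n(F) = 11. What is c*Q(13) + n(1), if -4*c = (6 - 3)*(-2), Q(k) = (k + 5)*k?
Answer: 1749/5 ≈ 349.80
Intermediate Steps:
n(F) = -6/5 (n(F) = 1 - 1/5*11 = 1 - 11/5 = -6/5)
Q(k) = k*(5 + k) (Q(k) = (5 + k)*k = k*(5 + k))
c = 3/2 (c = -(6 - 3)*(-2)/4 = -3*(-2)/4 = -1/4*(-6) = 3/2 ≈ 1.5000)
c*Q(13) + n(1) = 3*(13*(5 + 13))/2 - 6/5 = 3*(13*18)/2 - 6/5 = (3/2)*234 - 6/5 = 351 - 6/5 = 1749/5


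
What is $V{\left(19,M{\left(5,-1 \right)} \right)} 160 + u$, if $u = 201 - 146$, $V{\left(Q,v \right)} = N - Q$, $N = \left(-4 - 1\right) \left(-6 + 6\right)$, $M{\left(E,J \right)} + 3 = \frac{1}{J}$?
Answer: $-2985$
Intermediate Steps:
$M{\left(E,J \right)} = -3 + \frac{1}{J}$
$N = 0$ ($N = \left(-5\right) 0 = 0$)
$V{\left(Q,v \right)} = - Q$ ($V{\left(Q,v \right)} = 0 - Q = - Q$)
$u = 55$ ($u = 201 - 146 = 55$)
$V{\left(19,M{\left(5,-1 \right)} \right)} 160 + u = \left(-1\right) 19 \cdot 160 + 55 = \left(-19\right) 160 + 55 = -3040 + 55 = -2985$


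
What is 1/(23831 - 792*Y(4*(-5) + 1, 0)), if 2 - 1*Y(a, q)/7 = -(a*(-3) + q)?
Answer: -1/303265 ≈ -3.2974e-6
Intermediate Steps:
Y(a, q) = 14 - 21*a + 7*q (Y(a, q) = 14 - (-7)*(a*(-3) + q) = 14 - (-7)*(-3*a + q) = 14 - (-7)*(q - 3*a) = 14 - 7*(-q + 3*a) = 14 + (-21*a + 7*q) = 14 - 21*a + 7*q)
1/(23831 - 792*Y(4*(-5) + 1, 0)) = 1/(23831 - 792*(14 - 21*(4*(-5) + 1) + 7*0)) = 1/(23831 - 792*(14 - 21*(-20 + 1) + 0)) = 1/(23831 - 792*(14 - 21*(-19) + 0)) = 1/(23831 - 792*(14 + 399 + 0)) = 1/(23831 - 792*413) = 1/(23831 - 327096) = 1/(-303265) = -1/303265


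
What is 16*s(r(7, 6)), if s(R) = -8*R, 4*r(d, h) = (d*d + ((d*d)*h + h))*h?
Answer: -67008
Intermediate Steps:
r(d, h) = h*(h + d² + h*d²)/4 (r(d, h) = ((d*d + ((d*d)*h + h))*h)/4 = ((d² + (d²*h + h))*h)/4 = ((d² + (h*d² + h))*h)/4 = ((d² + (h + h*d²))*h)/4 = ((h + d² + h*d²)*h)/4 = (h*(h + d² + h*d²))/4 = h*(h + d² + h*d²)/4)
16*s(r(7, 6)) = 16*(-2*6*(6 + 7² + 6*7²)) = 16*(-2*6*(6 + 49 + 6*49)) = 16*(-2*6*(6 + 49 + 294)) = 16*(-2*6*349) = 16*(-8*1047/2) = 16*(-4188) = -67008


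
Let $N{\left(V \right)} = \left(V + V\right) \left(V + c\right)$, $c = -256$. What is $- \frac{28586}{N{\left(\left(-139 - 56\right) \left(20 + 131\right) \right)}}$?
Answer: $- \frac{14293}{874545945} \approx -1.6343 \cdot 10^{-5}$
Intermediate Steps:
$N{\left(V \right)} = 2 V \left(-256 + V\right)$ ($N{\left(V \right)} = \left(V + V\right) \left(V - 256\right) = 2 V \left(-256 + V\right)$)
$- \frac{28586}{N{\left(\left(-139 - 56\right) \left(20 + 131\right) \right)}} = - \frac{28586}{2 \left(-139 - 56\right) \left(20 + 131\right) \left(-256 + \left(-139 - 56\right) \left(20 + 131\right)\right)} = - \frac{28586}{2 \left(\left(-195\right) 151\right) \left(-256 - 29445\right)} = - \frac{28586}{2 \left(-29445\right) \left(-256 - 29445\right)} = - \frac{28586}{2 \left(-29445\right) \left(-29701\right)} = - \frac{28586}{1749091890} = \left(-28586\right) \frac{1}{1749091890} = - \frac{14293}{874545945}$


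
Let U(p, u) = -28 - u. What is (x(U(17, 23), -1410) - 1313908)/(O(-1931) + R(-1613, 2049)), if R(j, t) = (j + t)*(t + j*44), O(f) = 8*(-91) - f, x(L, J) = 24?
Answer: 1313884/30049225 ≈ 0.043724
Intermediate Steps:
O(f) = -728 - f
R(j, t) = (j + t)*(t + 44*j)
(x(U(17, 23), -1410) - 1313908)/(O(-1931) + R(-1613, 2049)) = (24 - 1313908)/((-728 - 1*(-1931)) + (2049² + 44*(-1613)² + 45*(-1613)*2049)) = -1313884/((-728 + 1931) + (4198401 + 44*2601769 - 148726665)) = -1313884/(1203 + (4198401 + 114477836 - 148726665)) = -1313884/(1203 - 30050428) = -1313884/(-30049225) = -1313884*(-1/30049225) = 1313884/30049225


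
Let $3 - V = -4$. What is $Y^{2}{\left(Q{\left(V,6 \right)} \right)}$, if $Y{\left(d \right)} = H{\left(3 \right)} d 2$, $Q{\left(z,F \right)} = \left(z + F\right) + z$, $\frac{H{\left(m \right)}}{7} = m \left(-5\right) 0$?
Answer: $0$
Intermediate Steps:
$V = 7$ ($V = 3 - -4 = 3 + 4 = 7$)
$H{\left(m \right)} = 0$ ($H{\left(m \right)} = 7 m \left(-5\right) 0 = 7 - 5 m 0 = 7 \cdot 0 = 0$)
$Q{\left(z,F \right)} = F + 2 z$ ($Q{\left(z,F \right)} = \left(F + z\right) + z = F + 2 z$)
$Y{\left(d \right)} = 0$ ($Y{\left(d \right)} = 0 d 2 = 0 \cdot 2 = 0$)
$Y^{2}{\left(Q{\left(V,6 \right)} \right)} = 0^{2} = 0$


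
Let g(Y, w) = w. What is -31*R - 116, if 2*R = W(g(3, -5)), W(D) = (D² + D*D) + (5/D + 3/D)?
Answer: -4331/5 ≈ -866.20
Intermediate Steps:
W(D) = 2*D² + 8/D (W(D) = (D² + D²) + 8/D = 2*D² + 8/D)
R = 121/5 (R = (2*(4 + (-5)³)/(-5))/2 = (2*(-⅕)*(4 - 125))/2 = (2*(-⅕)*(-121))/2 = (½)*(242/5) = 121/5 ≈ 24.200)
-31*R - 116 = -31*121/5 - 116 = -3751/5 - 116 = -4331/5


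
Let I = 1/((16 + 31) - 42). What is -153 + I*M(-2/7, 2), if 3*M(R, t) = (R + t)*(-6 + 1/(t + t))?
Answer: -5378/35 ≈ -153.66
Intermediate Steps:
M(R, t) = (-6 + 1/(2*t))*(R + t)/3 (M(R, t) = ((R + t)*(-6 + 1/(t + t)))/3 = ((R + t)*(-6 + 1/(2*t)))/3 = ((-6 + 1/(2*t))*(R + t))/3 = (-6 + 1/(2*t))*(R + t)/3)
I = ⅕ (I = 1/(47 - 42) = 1/5 = ⅕ ≈ 0.20000)
-153 + I*M(-2/7, 2) = -153 + ((⅙)*(-2/7 - 1*2*(-1 + 12*(-2/7) + 12*2))/2)/5 = -153 + ((⅙)*(½)*(-2*⅐ - 1*2*(-1 + 12*(-2*⅐) + 24)))/5 = -153 + ((⅙)*(½)*(-2/7 - 1*2*(-1 + 12*(-2/7) + 24)))/5 = -153 + ((⅙)*(½)*(-2/7 - 1*2*(-1 - 24/7 + 24)))/5 = -153 + ((⅙)*(½)*(-2/7 - 1*2*137/7))/5 = -153 + ((⅙)*(½)*(-2/7 - 274/7))/5 = -153 + ((⅙)*(½)*(-276/7))/5 = -153 + (⅕)*(-23/7) = -153 - 23/35 = -5378/35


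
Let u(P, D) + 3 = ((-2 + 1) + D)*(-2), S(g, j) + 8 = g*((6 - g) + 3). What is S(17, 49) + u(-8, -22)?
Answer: -101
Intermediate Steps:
S(g, j) = -8 + g*(9 - g) (S(g, j) = -8 + g*((6 - g) + 3) = -8 + g*(9 - g))
u(P, D) = -1 - 2*D (u(P, D) = -3 + ((-2 + 1) + D)*(-2) = -3 + (-1 + D)*(-2) = -3 + (2 - 2*D) = -1 - 2*D)
S(17, 49) + u(-8, -22) = (-8 - 1*17**2 + 9*17) + (-1 - 2*(-22)) = (-8 - 1*289 + 153) + (-1 + 44) = (-8 - 289 + 153) + 43 = -144 + 43 = -101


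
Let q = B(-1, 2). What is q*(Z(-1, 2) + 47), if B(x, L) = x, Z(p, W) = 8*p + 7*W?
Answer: -53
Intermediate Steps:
Z(p, W) = 7*W + 8*p
q = -1
q*(Z(-1, 2) + 47) = -((7*2 + 8*(-1)) + 47) = -((14 - 8) + 47) = -(6 + 47) = -1*53 = -53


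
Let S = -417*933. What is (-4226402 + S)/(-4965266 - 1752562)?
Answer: 4615463/6717828 ≈ 0.68705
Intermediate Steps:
S = -389061
(-4226402 + S)/(-4965266 - 1752562) = (-4226402 - 389061)/(-4965266 - 1752562) = -4615463/(-6717828) = -4615463*(-1/6717828) = 4615463/6717828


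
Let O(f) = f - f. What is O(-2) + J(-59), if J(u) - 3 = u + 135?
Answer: 79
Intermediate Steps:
J(u) = 138 + u (J(u) = 3 + (u + 135) = 3 + (135 + u) = 138 + u)
O(f) = 0
O(-2) + J(-59) = 0 + (138 - 59) = 0 + 79 = 79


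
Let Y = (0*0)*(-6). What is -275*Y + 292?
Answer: 292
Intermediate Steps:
Y = 0 (Y = 0*(-6) = 0)
-275*Y + 292 = -275*0 + 292 = 0 + 292 = 292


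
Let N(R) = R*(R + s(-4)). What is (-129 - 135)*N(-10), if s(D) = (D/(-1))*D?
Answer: -68640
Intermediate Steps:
s(D) = -D² (s(D) = (D*(-1))*D = (-D)*D = -D²)
N(R) = R*(-16 + R) (N(R) = R*(R - 1*(-4)²) = R*(R - 1*16) = R*(R - 16) = R*(-16 + R))
(-129 - 135)*N(-10) = (-129 - 135)*(-10*(-16 - 10)) = -(-2640)*(-26) = -264*260 = -68640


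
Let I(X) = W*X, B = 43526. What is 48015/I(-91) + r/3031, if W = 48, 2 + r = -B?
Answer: -2283427/90064 ≈ -25.353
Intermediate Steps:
r = -43528 (r = -2 - 1*43526 = -2 - 43526 = -43528)
I(X) = 48*X
48015/I(-91) + r/3031 = 48015/((48*(-91))) - 43528/3031 = 48015/(-4368) - 43528*1/3031 = 48015*(-1/4368) - 43528/3031 = -16005/1456 - 43528/3031 = -2283427/90064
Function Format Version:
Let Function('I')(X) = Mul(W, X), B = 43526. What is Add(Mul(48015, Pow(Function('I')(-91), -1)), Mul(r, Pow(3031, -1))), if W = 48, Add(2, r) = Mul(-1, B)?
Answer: Rational(-2283427, 90064) ≈ -25.353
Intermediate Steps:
r = -43528 (r = Add(-2, Mul(-1, 43526)) = Add(-2, -43526) = -43528)
Function('I')(X) = Mul(48, X)
Add(Mul(48015, Pow(Function('I')(-91), -1)), Mul(r, Pow(3031, -1))) = Add(Mul(48015, Pow(Mul(48, -91), -1)), Mul(-43528, Pow(3031, -1))) = Add(Mul(48015, Pow(-4368, -1)), Mul(-43528, Rational(1, 3031))) = Add(Mul(48015, Rational(-1, 4368)), Rational(-43528, 3031)) = Add(Rational(-16005, 1456), Rational(-43528, 3031)) = Rational(-2283427, 90064)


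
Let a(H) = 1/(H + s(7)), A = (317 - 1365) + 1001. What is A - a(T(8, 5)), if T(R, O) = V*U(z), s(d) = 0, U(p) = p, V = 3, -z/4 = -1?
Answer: -565/12 ≈ -47.083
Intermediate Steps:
z = 4 (z = -4*(-1) = 4)
T(R, O) = 12 (T(R, O) = 3*4 = 12)
A = -47 (A = -1048 + 1001 = -47)
a(H) = 1/H (a(H) = 1/(H + 0) = 1/H)
A - a(T(8, 5)) = -47 - 1/12 = -565/12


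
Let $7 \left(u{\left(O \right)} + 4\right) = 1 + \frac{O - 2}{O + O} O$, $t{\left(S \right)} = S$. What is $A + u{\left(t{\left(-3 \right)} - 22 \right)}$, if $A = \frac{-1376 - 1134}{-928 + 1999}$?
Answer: $- \frac{17413}{2142} \approx -8.1293$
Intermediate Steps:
$u{\left(O \right)} = -4 + \frac{O}{14}$ ($u{\left(O \right)} = -4 + \frac{1 + \frac{O - 2}{O + O} O}{7} = -4 + \frac{1 + \frac{-2 + O}{2 O} O}{7} = -4 + \frac{1 + \left(-1 + \frac{O}{2}\right)}{7} = -4 + \frac{\frac{1}{2} O}{7} = -4 + \frac{O}{14}$)
$A = - \frac{2510}{1071} \approx -2.3436$
$A + u{\left(t{\left(-3 \right)} - 22 \right)} = - \frac{2510}{1071} - \left(4 - \frac{-3 - 22}{14}\right) = - \frac{2510}{1071} + \left(-4 + \frac{1}{14} \left(-25\right)\right) = - \frac{2510}{1071} - \frac{81}{14} = - \frac{17413}{2142}$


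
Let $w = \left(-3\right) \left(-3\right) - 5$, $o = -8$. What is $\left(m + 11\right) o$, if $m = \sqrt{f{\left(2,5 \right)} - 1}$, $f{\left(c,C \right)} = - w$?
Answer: $-88 - 8 i \sqrt{5} \approx -88.0 - 17.889 i$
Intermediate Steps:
$w = 4$ ($w = 9 - 5 = 4$)
$f{\left(c,C \right)} = -4$ ($f{\left(c,C \right)} = \left(-1\right) 4 = -4$)
$m = i \sqrt{5}$ ($m = \sqrt{-4 - 1} = \sqrt{-5} = i \sqrt{5} \approx 2.2361 i$)
$\left(m + 11\right) o = \left(i \sqrt{5} + 11\right) \left(-8\right) = \left(11 + i \sqrt{5}\right) \left(-8\right) = -88 - 8 i \sqrt{5}$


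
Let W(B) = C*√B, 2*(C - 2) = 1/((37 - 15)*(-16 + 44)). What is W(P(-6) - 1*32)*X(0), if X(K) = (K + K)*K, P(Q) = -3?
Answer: 0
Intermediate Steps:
X(K) = 2*K² (X(K) = (2*K)*K = 2*K²)
C = 2465/1232 (C = 2 + 1/(2*(((37 - 15)*(-16 + 44)))) = 2 + 1/(2*((22*28))) = 2 + (½)/616 = 2 + (½)*(1/616) = 2 + 1/1232 = 2465/1232 ≈ 2.0008)
W(B) = 2465*√B/1232
W(P(-6) - 1*32)*X(0) = (2465*√(-3 - 1*32)/1232)*(2*0²) = (2465*√(-3 - 32)/1232)*(2*0) = (2465*√(-35)/1232)*0 = (2465*(I*√35)/1232)*0 = (2465*I*√35/1232)*0 = 0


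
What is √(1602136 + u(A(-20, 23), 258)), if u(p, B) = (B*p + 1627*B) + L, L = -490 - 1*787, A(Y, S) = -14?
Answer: √2017013 ≈ 1420.2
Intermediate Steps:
L = -1277 (L = -490 - 787 = -1277)
u(p, B) = -1277 + 1627*B + B*p (u(p, B) = (B*p + 1627*B) - 1277 = (1627*B + B*p) - 1277 = -1277 + 1627*B + B*p)
√(1602136 + u(A(-20, 23), 258)) = √(1602136 + (-1277 + 1627*258 + 258*(-14))) = √(1602136 + (-1277 + 419766 - 3612)) = √(1602136 + 414877) = √2017013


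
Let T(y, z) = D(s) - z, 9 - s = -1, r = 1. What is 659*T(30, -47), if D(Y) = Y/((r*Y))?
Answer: 31632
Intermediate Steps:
s = 10 (s = 9 - 1*(-1) = 9 + 1 = 10)
D(Y) = 1 (D(Y) = Y/((1*Y)) = Y/Y = 1)
T(y, z) = 1 - z
659*T(30, -47) = 659*(1 - 1*(-47)) = 659*(1 + 47) = 659*48 = 31632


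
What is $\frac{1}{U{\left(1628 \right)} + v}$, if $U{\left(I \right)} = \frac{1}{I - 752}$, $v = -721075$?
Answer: $- \frac{876}{631661699} \approx -1.3868 \cdot 10^{-6}$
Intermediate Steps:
$U{\left(I \right)} = \frac{1}{-752 + I}$
$\frac{1}{U{\left(1628 \right)} + v} = \frac{1}{\frac{1}{-752 + 1628} - 721075} = \frac{1}{\frac{1}{876} - 721075} = \frac{1}{- \frac{631661699}{876}} = - \frac{876}{631661699}$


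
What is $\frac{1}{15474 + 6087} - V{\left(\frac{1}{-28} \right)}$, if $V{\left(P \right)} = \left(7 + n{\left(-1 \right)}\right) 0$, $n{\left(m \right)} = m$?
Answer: $\frac{1}{21561} \approx 4.638 \cdot 10^{-5}$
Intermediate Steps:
$V{\left(P \right)} = 0$ ($V{\left(P \right)} = \left(7 - 1\right) 0 = 6 \cdot 0 = 0$)
$\frac{1}{15474 + 6087} - V{\left(\frac{1}{-28} \right)} = \frac{1}{15474 + 6087} - 0 = \frac{1}{21561} + 0 = \frac{1}{21561}$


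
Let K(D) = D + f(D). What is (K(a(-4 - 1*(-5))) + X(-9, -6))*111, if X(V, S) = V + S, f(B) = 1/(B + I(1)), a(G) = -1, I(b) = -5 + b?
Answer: -8991/5 ≈ -1798.2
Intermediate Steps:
f(B) = 1/(-4 + B) (f(B) = 1/(B + (-5 + 1)) = 1/(B - 4) = 1/(-4 + B))
X(V, S) = S + V
K(D) = D + 1/(-4 + D)
(K(a(-4 - 1*(-5))) + X(-9, -6))*111 = ((1 - (-4 - 1))/(-4 - 1) + (-6 - 9))*111 = ((1 - 1*(-5))/(-5) - 15)*111 = (-(1 + 5)/5 - 15)*111 = (-⅕*6 - 15)*111 = (-6/5 - 15)*111 = -81/5*111 = -8991/5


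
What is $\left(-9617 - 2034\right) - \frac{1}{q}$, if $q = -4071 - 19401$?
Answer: $- \frac{273472271}{23472} \approx -11651.0$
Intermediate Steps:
$q = -23472$ ($q = -4071 - 19401 = -23472$)
$\left(-9617 - 2034\right) - \frac{1}{q} = \left(-9617 - 2034\right) - \frac{1}{-23472} = \left(-9617 - 2034\right) - - \frac{1}{23472} = -11651 + \frac{1}{23472} = - \frac{273472271}{23472}$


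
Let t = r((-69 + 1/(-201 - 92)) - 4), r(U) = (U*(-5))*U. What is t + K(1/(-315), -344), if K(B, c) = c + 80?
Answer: -2310324636/85849 ≈ -26912.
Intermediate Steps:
K(B, c) = 80 + c
r(U) = -5*U² (r(U) = (-5*U)*U = -5*U²)
t = -2287660500/85849 (t = -5*((-69 + 1/(-201 - 92)) - 4)² = -5*((-69 + 1/(-293)) - 4)² = -5*((-69 - 1/293) - 4)² = -5*(-20218/293 - 4)² = -5*(-21390/293)² = -5*457532100/85849 = -2287660500/85849 ≈ -26648.)
t + K(1/(-315), -344) = -2287660500/85849 + (80 - 344) = -2287660500/85849 - 264 = -2310324636/85849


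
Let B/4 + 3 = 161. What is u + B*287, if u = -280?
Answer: 181104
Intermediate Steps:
B = 632 (B = -12 + 4*161 = -12 + 644 = 632)
u + B*287 = -280 + 632*287 = -280 + 181384 = 181104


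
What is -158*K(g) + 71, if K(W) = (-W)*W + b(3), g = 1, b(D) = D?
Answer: -245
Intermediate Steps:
K(W) = 3 - W² (K(W) = (-W)*W + 3 = -W² + 3 = 3 - W²)
-158*K(g) + 71 = -158*(3 - 1*1²) + 71 = -158*(3 - 1*1) + 71 = -158*(3 - 1) + 71 = -158*2 + 71 = -316 + 71 = -245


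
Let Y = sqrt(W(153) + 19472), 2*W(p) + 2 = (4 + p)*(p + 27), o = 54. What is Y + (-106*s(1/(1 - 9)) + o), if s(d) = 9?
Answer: -900 + sqrt(33601) ≈ -716.69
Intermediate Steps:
W(p) = -1 + (4 + p)*(27 + p)/2 (W(p) = -1 + ((4 + p)*(p + 27))/2 = -1 + ((4 + p)*(27 + p))/2 = -1 + (4 + p)*(27 + p)/2)
Y = sqrt(33601) (Y = sqrt((53 + (1/2)*153**2 + (31/2)*153) + 19472) = sqrt((53 + (1/2)*23409 + 4743/2) + 19472) = sqrt((53 + 23409/2 + 4743/2) + 19472) = sqrt(14129 + 19472) = sqrt(33601) ≈ 183.31)
Y + (-106*s(1/(1 - 9)) + o) = sqrt(33601) + (-106*9 + 54) = sqrt(33601) + (-954 + 54) = sqrt(33601) - 900 = -900 + sqrt(33601)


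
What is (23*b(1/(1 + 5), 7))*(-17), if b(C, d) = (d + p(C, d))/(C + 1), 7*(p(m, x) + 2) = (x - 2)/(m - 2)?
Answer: -832830/539 ≈ -1545.1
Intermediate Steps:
p(m, x) = -2 + (-2 + x)/(7*(-2 + m)) (p(m, x) = -2 + ((x - 2)/(m - 2))/7 = -2 + ((-2 + x)/(-2 + m))/7 = -2 + (-2 + x)/(7*(-2 + m)))
b(C, d) = (d + (26 + d - 14*C)/(7*(-2 + C)))/(1 + C) (b(C, d) = (d + (26 + d - 14*C)/(7*(-2 + C)))/(C + 1) = (d + (26 + d - 14*C)/(7*(-2 + C)))/(1 + C))
(23*b(1/(1 + 5), 7))*(-17) = (23*((26 + 7 - 14/(1 + 5) + 7*7*(-2 + 1/(1 + 5)))/(7*(1 + 1/(1 + 5))*(-2 + 1/(1 + 5)))))*(-17) = (23*((26 + 7 - 14/6 + 7*7*(-2 + 1/6))/(7*(1 + 1/6)*(-2 + 1/6))))*(-17) = (23*((26 + 7 - 14*⅙ + 7*7*(-2 + ⅙))/(7*(1 + ⅙)*(-2 + ⅙))))*(-17) = (23*((26 + 7 - 7/3 + 7*7*(-11/6))/(7*(7/6)*(-11/6))))*(-17) = (23*((⅐)*(6/7)*(-6/11)*(26 + 7 - 7/3 - 539/6)))*(-17) = (23*((⅐)*(6/7)*(-6/11)*(-355/6)))*(-17) = (23*(2130/539))*(-17) = (48990/539)*(-17) = -832830/539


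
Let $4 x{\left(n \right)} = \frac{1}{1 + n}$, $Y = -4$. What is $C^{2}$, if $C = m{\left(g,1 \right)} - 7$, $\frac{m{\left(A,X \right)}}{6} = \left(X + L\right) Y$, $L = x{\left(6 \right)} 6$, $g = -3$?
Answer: $\frac{64009}{49} \approx 1306.3$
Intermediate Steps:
$x{\left(n \right)} = \frac{1}{4 \left(1 + n\right)}$
$L = \frac{3}{14}$ ($L = \frac{1}{4 \left(1 + 6\right)} 6 = \frac{1}{4 \cdot 7} \cdot 6 = \frac{1}{4} \cdot \frac{1}{7} \cdot 6 = \frac{1}{28} \cdot 6 = \frac{3}{14} \approx 0.21429$)
$m{\left(A,X \right)} = - \frac{36}{7} - 24 X$ ($m{\left(A,X \right)} = 6 \left(X + \frac{3}{14}\right) \left(-4\right) = 6 \left(\frac{3}{14} + X\right) \left(-4\right) = 6 \left(- \frac{6}{7} - 4 X\right) = - \frac{36}{7} - 24 X$)
$C = - \frac{253}{7}$ ($C = \left(- \frac{36}{7} - 24\right) - 7 = - \frac{204}{7} - 7 = - \frac{253}{7} \approx -36.143$)
$C^{2} = \left(- \frac{253}{7}\right)^{2} = \frac{64009}{49}$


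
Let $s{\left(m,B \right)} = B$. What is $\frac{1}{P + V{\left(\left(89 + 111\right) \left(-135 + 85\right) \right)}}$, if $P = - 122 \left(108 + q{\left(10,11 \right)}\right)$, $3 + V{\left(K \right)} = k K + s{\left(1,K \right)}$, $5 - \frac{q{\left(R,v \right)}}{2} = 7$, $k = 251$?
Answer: $- \frac{1}{2532691} \approx -3.9484 \cdot 10^{-7}$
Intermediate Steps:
$q{\left(R,v \right)} = -4$ ($q{\left(R,v \right)} = 10 - 14 = -4$)
$V{\left(K \right)} = -3 + 252 K$ ($V{\left(K \right)} = -3 + \left(251 K + K\right) = -3 + 252 K$)
$P = -12688$ ($P = - 122 \left(108 - 4\right) = \left(-122\right) 104 = -12688$)
$\frac{1}{P + V{\left(\left(89 + 111\right) \left(-135 + 85\right) \right)}} = \frac{1}{-12688 + \left(-3 + 252 \left(89 + 111\right) \left(-135 + 85\right)\right)} = \frac{1}{-12688 + \left(-3 + 252 \cdot 200 \left(-50\right)\right)} = \frac{1}{-12688 + \left(-3 + 252 \left(-10000\right)\right)} = \frac{1}{-12688 - 2520003} = \frac{1}{-2532691} = - \frac{1}{2532691}$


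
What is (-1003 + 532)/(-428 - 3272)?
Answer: 471/3700 ≈ 0.12730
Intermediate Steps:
(-1003 + 532)/(-428 - 3272) = -471/(-3700) = -471*(-1/3700) = 471/3700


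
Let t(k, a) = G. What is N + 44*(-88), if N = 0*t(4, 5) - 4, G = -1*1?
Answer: -3876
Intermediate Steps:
G = -1
t(k, a) = -1
N = -4 (N = 0*(-1) - 4 = 0 - 4 = -4)
N + 44*(-88) = -4 + 44*(-88) = -4 - 3872 = -3876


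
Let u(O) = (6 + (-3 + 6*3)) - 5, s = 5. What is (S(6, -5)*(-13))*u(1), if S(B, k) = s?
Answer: -1040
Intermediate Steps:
u(O) = 16 (u(O) = (6 + (-3 + 18)) - 5 = (6 + 15) - 5 = 21 - 5 = 16)
S(B, k) = 5
(S(6, -5)*(-13))*u(1) = (5*(-13))*16 = -65*16 = -1040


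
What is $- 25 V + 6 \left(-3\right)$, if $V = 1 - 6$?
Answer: $107$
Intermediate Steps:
$V = -5$ ($V = 1 - 6 = -5$)
$- 25 V + 6 \left(-3\right) = \left(-25\right) \left(-5\right) + 6 \left(-3\right) = 125 - 18 = 107$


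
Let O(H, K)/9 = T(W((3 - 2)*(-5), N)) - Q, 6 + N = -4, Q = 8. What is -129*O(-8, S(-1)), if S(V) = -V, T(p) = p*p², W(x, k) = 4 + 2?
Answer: -241488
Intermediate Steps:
N = -10 (N = -6 - 4 = -10)
W(x, k) = 6
T(p) = p³
O(H, K) = 1872 (O(H, K) = 9*(6³ - 1*8) = 9*(216 - 8) = 9*208 = 1872)
-129*O(-8, S(-1)) = -129*1872 = -241488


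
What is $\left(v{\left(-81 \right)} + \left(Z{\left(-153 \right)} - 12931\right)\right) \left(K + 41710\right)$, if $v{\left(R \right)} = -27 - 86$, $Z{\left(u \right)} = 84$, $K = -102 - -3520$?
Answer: $-584858880$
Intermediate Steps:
$K = 3418$ ($K = -102 + 3520 = 3418$)
$v{\left(R \right)} = -113$
$\left(v{\left(-81 \right)} + \left(Z{\left(-153 \right)} - 12931\right)\right) \left(K + 41710\right) = \left(-113 + \left(84 - 12931\right)\right) \left(3418 + 41710\right) = \left(-113 + \left(84 - 12931\right)\right) 45128 = \left(-113 - 12847\right) 45128 = \left(-12960\right) 45128 = -584858880$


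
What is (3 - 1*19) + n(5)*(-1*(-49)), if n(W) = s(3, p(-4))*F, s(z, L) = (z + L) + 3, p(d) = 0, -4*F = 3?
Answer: -473/2 ≈ -236.50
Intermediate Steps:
F = -¾ (F = -¼*3 = -¾ ≈ -0.75000)
s(z, L) = 3 + L + z (s(z, L) = (L + z) + 3 = 3 + L + z)
n(W) = -9/2 (n(W) = (3 + 0 + 3)*(-¾) = 6*(-¾) = -9/2)
(3 - 1*19) + n(5)*(-1*(-49)) = (3 - 1*19) - (-9)*(-49)/2 = (3 - 19) - 9/2*49 = -16 - 441/2 = -473/2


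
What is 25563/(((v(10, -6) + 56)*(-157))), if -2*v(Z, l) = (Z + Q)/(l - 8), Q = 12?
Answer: -119294/41605 ≈ -2.8673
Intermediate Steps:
v(Z, l) = -(12 + Z)/(2*(-8 + l)) (v(Z, l) = -(Z + 12)/(2*(l - 8)) = -(12 + Z)/(2*(-8 + l)))
25563/(((v(10, -6) + 56)*(-157))) = 25563/((((-12 - 1*10)/(2*(-8 - 6)) + 56)*(-157))) = 25563/((((½)*(-12 - 10)/(-14) + 56)*(-157))) = 25563/((((½)*(-1/14)*(-22) + 56)*(-157))) = 25563/(((11/14 + 56)*(-157))) = 25563/(((795/14)*(-157))) = 25563/(-124815/14) = 25563*(-14/124815) = -119294/41605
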